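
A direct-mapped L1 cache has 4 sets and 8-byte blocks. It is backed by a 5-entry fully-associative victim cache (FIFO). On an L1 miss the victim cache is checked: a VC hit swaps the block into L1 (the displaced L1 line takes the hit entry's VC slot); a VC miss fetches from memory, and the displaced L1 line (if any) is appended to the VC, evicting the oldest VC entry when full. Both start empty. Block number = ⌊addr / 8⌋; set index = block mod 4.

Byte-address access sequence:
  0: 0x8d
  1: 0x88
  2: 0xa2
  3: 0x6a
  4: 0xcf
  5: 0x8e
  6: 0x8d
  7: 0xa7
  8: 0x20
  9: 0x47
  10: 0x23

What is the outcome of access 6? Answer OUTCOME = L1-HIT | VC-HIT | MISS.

#0 0x8d→b17/s1 MISS; vc=[]
#1 0x88→b17/s1 L1-HIT; vc=[]
#2 0xa2→b20/s0 MISS; vc=[]
#3 0x6a→b13/s1 MISS; vc=[17]
#4 0xcf→b25/s1 MISS; vc=[17,13]
#5 0x8e→b17/s1 VC-HIT; vc=[25,13]
#6 0x8d→b17/s1 L1-HIT; vc=[25,13]
#7 0xa7→b20/s0 L1-HIT; vc=[25,13]
#8 0x20→b4/s0 MISS; vc=[25,13,20]
#9 0x47→b8/s0 MISS; vc=[25,13,20,4]
#10 0x23→b4/s0 VC-HIT; vc=[25,13,20,8]

OUTCOME = L1-HIT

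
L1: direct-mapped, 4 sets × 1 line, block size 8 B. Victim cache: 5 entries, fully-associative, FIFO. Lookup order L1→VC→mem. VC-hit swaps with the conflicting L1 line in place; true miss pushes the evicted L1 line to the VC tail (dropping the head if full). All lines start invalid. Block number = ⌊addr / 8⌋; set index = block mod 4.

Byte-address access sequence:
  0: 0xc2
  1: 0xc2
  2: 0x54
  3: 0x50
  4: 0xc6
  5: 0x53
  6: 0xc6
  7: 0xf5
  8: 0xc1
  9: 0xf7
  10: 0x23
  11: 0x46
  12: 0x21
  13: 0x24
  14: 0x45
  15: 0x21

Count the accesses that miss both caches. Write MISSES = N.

0: 0xc2 (blk 24, set 0) → MISS  vc=[]
1: 0xc2 (blk 24, set 0) → L1-HIT  vc=[]
2: 0x54 (blk 10, set 2) → MISS  vc=[]
3: 0x50 (blk 10, set 2) → L1-HIT  vc=[]
4: 0xc6 (blk 24, set 0) → L1-HIT  vc=[]
5: 0x53 (blk 10, set 2) → L1-HIT  vc=[]
6: 0xc6 (blk 24, set 0) → L1-HIT  vc=[]
7: 0xf5 (blk 30, set 2) → MISS  vc=[10]
8: 0xc1 (blk 24, set 0) → L1-HIT  vc=[10]
9: 0xf7 (blk 30, set 2) → L1-HIT  vc=[10]
10: 0x23 (blk 4, set 0) → MISS  vc=[10, 24]
11: 0x46 (blk 8, set 0) → MISS  vc=[10, 24, 4]
12: 0x21 (blk 4, set 0) → VC-HIT  vc=[10, 24, 8]
13: 0x24 (blk 4, set 0) → L1-HIT  vc=[10, 24, 8]
14: 0x45 (blk 8, set 0) → VC-HIT  vc=[10, 24, 4]
15: 0x21 (blk 4, set 0) → VC-HIT  vc=[10, 24, 8]

MISSES = 5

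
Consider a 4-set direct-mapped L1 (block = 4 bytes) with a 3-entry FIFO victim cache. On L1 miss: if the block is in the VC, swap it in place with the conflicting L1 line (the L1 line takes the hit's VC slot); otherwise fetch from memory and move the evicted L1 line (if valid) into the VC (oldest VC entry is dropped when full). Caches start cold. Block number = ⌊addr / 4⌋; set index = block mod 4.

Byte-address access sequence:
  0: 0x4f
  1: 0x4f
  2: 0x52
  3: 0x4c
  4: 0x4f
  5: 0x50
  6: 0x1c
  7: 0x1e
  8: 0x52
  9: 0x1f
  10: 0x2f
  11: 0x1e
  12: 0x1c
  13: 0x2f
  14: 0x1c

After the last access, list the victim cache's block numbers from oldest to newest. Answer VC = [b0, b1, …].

VC = [19, 11]

#0 0x4f→b19/s3 MISS; vc=[]
#1 0x4f→b19/s3 L1-HIT; vc=[]
#2 0x52→b20/s0 MISS; vc=[]
#3 0x4c→b19/s3 L1-HIT; vc=[]
#4 0x4f→b19/s3 L1-HIT; vc=[]
#5 0x50→b20/s0 L1-HIT; vc=[]
#6 0x1c→b7/s3 MISS; vc=[19]
#7 0x1e→b7/s3 L1-HIT; vc=[19]
#8 0x52→b20/s0 L1-HIT; vc=[19]
#9 0x1f→b7/s3 L1-HIT; vc=[19]
#10 0x2f→b11/s3 MISS; vc=[19,7]
#11 0x1e→b7/s3 VC-HIT; vc=[19,11]
#12 0x1c→b7/s3 L1-HIT; vc=[19,11]
#13 0x2f→b11/s3 VC-HIT; vc=[19,7]
#14 0x1c→b7/s3 VC-HIT; vc=[19,11]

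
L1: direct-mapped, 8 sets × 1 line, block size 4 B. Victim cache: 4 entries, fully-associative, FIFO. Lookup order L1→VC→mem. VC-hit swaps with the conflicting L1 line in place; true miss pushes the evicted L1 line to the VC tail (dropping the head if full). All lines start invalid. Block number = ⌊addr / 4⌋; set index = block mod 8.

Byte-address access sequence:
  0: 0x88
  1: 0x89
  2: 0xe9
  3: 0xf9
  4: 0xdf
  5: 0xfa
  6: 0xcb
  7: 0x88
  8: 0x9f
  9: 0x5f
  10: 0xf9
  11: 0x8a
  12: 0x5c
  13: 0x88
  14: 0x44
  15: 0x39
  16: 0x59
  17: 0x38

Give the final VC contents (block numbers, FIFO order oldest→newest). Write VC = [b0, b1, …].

  [0] addr=0x88 blk=34 s=2: MISS | VC []
  [1] addr=0x89 blk=34 s=2: L1-HIT | VC []
  [2] addr=0xe9 blk=58 s=2: MISS | VC [34]
  [3] addr=0xf9 blk=62 s=6: MISS | VC [34]
  [4] addr=0xdf blk=55 s=7: MISS | VC [34]
  [5] addr=0xfa blk=62 s=6: L1-HIT | VC [34]
  [6] addr=0xcb blk=50 s=2: MISS | VC [34, 58]
  [7] addr=0x88 blk=34 s=2: VC-HIT | VC [50, 58]
  [8] addr=0x9f blk=39 s=7: MISS | VC [50, 58, 55]
  [9] addr=0x5f blk=23 s=7: MISS | VC [50, 58, 55, 39]
  [10] addr=0xf9 blk=62 s=6: L1-HIT | VC [50, 58, 55, 39]
  [11] addr=0x8a blk=34 s=2: L1-HIT | VC [50, 58, 55, 39]
  [12] addr=0x5c blk=23 s=7: L1-HIT | VC [50, 58, 55, 39]
  [13] addr=0x88 blk=34 s=2: L1-HIT | VC [50, 58, 55, 39]
  [14] addr=0x44 blk=17 s=1: MISS | VC [50, 58, 55, 39]
  [15] addr=0x39 blk=14 s=6: MISS | VC [58, 55, 39, 62]
  [16] addr=0x59 blk=22 s=6: MISS | VC [55, 39, 62, 14]
  [17] addr=0x38 blk=14 s=6: VC-HIT | VC [55, 39, 62, 22]

VC = [55, 39, 62, 22]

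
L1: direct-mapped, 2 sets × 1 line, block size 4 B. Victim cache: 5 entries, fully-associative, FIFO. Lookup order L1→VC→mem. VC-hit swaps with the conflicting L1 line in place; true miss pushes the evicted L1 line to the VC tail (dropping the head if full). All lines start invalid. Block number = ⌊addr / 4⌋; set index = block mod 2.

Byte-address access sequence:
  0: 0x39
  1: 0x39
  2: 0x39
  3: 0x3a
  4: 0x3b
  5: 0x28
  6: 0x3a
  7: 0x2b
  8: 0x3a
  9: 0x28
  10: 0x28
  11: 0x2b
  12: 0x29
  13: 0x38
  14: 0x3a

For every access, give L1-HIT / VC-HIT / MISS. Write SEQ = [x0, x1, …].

SEQ = [MISS, L1-HIT, L1-HIT, L1-HIT, L1-HIT, MISS, VC-HIT, VC-HIT, VC-HIT, VC-HIT, L1-HIT, L1-HIT, L1-HIT, VC-HIT, L1-HIT]

#0 0x39→b14/s0 MISS; vc=[]
#1 0x39→b14/s0 L1-HIT; vc=[]
#2 0x39→b14/s0 L1-HIT; vc=[]
#3 0x3a→b14/s0 L1-HIT; vc=[]
#4 0x3b→b14/s0 L1-HIT; vc=[]
#5 0x28→b10/s0 MISS; vc=[14]
#6 0x3a→b14/s0 VC-HIT; vc=[10]
#7 0x2b→b10/s0 VC-HIT; vc=[14]
#8 0x3a→b14/s0 VC-HIT; vc=[10]
#9 0x28→b10/s0 VC-HIT; vc=[14]
#10 0x28→b10/s0 L1-HIT; vc=[14]
#11 0x2b→b10/s0 L1-HIT; vc=[14]
#12 0x29→b10/s0 L1-HIT; vc=[14]
#13 0x38→b14/s0 VC-HIT; vc=[10]
#14 0x3a→b14/s0 L1-HIT; vc=[10]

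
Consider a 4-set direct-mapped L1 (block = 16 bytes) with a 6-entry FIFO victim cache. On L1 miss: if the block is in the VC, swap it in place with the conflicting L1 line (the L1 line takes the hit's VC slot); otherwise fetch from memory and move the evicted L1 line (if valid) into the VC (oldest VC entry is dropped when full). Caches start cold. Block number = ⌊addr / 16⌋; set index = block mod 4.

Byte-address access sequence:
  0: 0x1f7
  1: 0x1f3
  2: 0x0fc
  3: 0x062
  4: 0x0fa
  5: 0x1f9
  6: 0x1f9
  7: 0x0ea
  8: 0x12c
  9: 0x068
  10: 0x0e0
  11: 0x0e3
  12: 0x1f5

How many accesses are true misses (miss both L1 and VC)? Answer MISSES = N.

0: 0x1f7 (blk 31, set 3) → MISS  vc=[]
1: 0x1f3 (blk 31, set 3) → L1-HIT  vc=[]
2: 0xfc (blk 15, set 3) → MISS  vc=[31]
3: 0x62 (blk 6, set 2) → MISS  vc=[31]
4: 0xfa (blk 15, set 3) → L1-HIT  vc=[31]
5: 0x1f9 (blk 31, set 3) → VC-HIT  vc=[15]
6: 0x1f9 (blk 31, set 3) → L1-HIT  vc=[15]
7: 0xea (blk 14, set 2) → MISS  vc=[15, 6]
8: 0x12c (blk 18, set 2) → MISS  vc=[15, 6, 14]
9: 0x68 (blk 6, set 2) → VC-HIT  vc=[15, 18, 14]
10: 0xe0 (blk 14, set 2) → VC-HIT  vc=[15, 18, 6]
11: 0xe3 (blk 14, set 2) → L1-HIT  vc=[15, 18, 6]
12: 0x1f5 (blk 31, set 3) → L1-HIT  vc=[15, 18, 6]

MISSES = 5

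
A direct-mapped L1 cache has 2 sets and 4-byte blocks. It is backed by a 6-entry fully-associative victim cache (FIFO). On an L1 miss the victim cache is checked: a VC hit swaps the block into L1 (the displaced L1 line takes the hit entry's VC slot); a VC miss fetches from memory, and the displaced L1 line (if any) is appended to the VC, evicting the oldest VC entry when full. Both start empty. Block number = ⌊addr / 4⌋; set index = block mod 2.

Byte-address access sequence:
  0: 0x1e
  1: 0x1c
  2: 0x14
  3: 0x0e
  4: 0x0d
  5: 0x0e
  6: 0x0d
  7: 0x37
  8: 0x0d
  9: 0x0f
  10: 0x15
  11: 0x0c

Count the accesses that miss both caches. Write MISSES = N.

#0 0x1e→b7/s1 MISS; vc=[]
#1 0x1c→b7/s1 L1-HIT; vc=[]
#2 0x14→b5/s1 MISS; vc=[7]
#3 0xe→b3/s1 MISS; vc=[7,5]
#4 0xd→b3/s1 L1-HIT; vc=[7,5]
#5 0xe→b3/s1 L1-HIT; vc=[7,5]
#6 0xd→b3/s1 L1-HIT; vc=[7,5]
#7 0x37→b13/s1 MISS; vc=[7,5,3]
#8 0xd→b3/s1 VC-HIT; vc=[7,5,13]
#9 0xf→b3/s1 L1-HIT; vc=[7,5,13]
#10 0x15→b5/s1 VC-HIT; vc=[7,3,13]
#11 0xc→b3/s1 VC-HIT; vc=[7,5,13]

MISSES = 4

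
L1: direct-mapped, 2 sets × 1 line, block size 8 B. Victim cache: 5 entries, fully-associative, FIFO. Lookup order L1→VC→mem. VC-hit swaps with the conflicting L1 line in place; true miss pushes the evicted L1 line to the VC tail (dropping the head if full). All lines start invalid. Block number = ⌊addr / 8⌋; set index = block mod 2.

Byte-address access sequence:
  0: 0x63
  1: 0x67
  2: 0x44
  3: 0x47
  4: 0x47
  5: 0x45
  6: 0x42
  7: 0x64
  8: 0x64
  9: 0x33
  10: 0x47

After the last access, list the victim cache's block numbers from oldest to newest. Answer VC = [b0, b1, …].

#0 0x63→b12/s0 MISS; vc=[]
#1 0x67→b12/s0 L1-HIT; vc=[]
#2 0x44→b8/s0 MISS; vc=[12]
#3 0x47→b8/s0 L1-HIT; vc=[12]
#4 0x47→b8/s0 L1-HIT; vc=[12]
#5 0x45→b8/s0 L1-HIT; vc=[12]
#6 0x42→b8/s0 L1-HIT; vc=[12]
#7 0x64→b12/s0 VC-HIT; vc=[8]
#8 0x64→b12/s0 L1-HIT; vc=[8]
#9 0x33→b6/s0 MISS; vc=[8,12]
#10 0x47→b8/s0 VC-HIT; vc=[6,12]

VC = [6, 12]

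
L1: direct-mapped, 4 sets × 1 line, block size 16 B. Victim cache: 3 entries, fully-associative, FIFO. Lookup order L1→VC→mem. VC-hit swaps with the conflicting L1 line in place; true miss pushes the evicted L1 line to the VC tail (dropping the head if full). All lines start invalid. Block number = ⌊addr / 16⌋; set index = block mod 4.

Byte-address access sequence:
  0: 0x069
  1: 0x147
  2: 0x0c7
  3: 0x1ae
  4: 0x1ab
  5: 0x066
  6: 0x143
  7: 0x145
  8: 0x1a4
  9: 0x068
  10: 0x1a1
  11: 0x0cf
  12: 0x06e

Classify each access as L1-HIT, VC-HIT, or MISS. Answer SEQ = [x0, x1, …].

#0 0x69→b6/s2 MISS; vc=[]
#1 0x147→b20/s0 MISS; vc=[]
#2 0xc7→b12/s0 MISS; vc=[20]
#3 0x1ae→b26/s2 MISS; vc=[20,6]
#4 0x1ab→b26/s2 L1-HIT; vc=[20,6]
#5 0x66→b6/s2 VC-HIT; vc=[20,26]
#6 0x143→b20/s0 VC-HIT; vc=[12,26]
#7 0x145→b20/s0 L1-HIT; vc=[12,26]
#8 0x1a4→b26/s2 VC-HIT; vc=[12,6]
#9 0x68→b6/s2 VC-HIT; vc=[12,26]
#10 0x1a1→b26/s2 VC-HIT; vc=[12,6]
#11 0xcf→b12/s0 VC-HIT; vc=[20,6]
#12 0x6e→b6/s2 VC-HIT; vc=[20,26]

SEQ = [MISS, MISS, MISS, MISS, L1-HIT, VC-HIT, VC-HIT, L1-HIT, VC-HIT, VC-HIT, VC-HIT, VC-HIT, VC-HIT]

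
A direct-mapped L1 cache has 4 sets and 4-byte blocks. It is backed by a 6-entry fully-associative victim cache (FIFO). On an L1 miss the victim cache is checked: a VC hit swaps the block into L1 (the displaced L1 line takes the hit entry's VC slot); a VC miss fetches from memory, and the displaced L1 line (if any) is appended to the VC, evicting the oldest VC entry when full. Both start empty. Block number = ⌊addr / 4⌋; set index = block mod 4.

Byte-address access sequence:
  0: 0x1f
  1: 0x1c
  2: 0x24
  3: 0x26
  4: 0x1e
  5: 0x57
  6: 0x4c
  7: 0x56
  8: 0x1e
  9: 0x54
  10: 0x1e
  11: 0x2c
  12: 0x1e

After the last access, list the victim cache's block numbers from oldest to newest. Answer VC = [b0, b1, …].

0: 0x1f (blk 7, set 3) → MISS  vc=[]
1: 0x1c (blk 7, set 3) → L1-HIT  vc=[]
2: 0x24 (blk 9, set 1) → MISS  vc=[]
3: 0x26 (blk 9, set 1) → L1-HIT  vc=[]
4: 0x1e (blk 7, set 3) → L1-HIT  vc=[]
5: 0x57 (blk 21, set 1) → MISS  vc=[9]
6: 0x4c (blk 19, set 3) → MISS  vc=[9, 7]
7: 0x56 (blk 21, set 1) → L1-HIT  vc=[9, 7]
8: 0x1e (blk 7, set 3) → VC-HIT  vc=[9, 19]
9: 0x54 (blk 21, set 1) → L1-HIT  vc=[9, 19]
10: 0x1e (blk 7, set 3) → L1-HIT  vc=[9, 19]
11: 0x2c (blk 11, set 3) → MISS  vc=[9, 19, 7]
12: 0x1e (blk 7, set 3) → VC-HIT  vc=[9, 19, 11]

VC = [9, 19, 11]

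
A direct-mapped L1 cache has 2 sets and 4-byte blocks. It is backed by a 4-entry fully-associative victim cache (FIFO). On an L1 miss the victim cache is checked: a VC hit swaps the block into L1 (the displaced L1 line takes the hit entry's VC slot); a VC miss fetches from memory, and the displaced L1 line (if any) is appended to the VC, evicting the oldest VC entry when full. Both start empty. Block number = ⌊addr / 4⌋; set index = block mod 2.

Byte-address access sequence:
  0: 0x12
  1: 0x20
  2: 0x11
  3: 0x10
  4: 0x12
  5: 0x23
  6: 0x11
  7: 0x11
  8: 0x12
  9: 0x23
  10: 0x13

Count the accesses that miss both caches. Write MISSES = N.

#0 0x12→b4/s0 MISS; vc=[]
#1 0x20→b8/s0 MISS; vc=[4]
#2 0x11→b4/s0 VC-HIT; vc=[8]
#3 0x10→b4/s0 L1-HIT; vc=[8]
#4 0x12→b4/s0 L1-HIT; vc=[8]
#5 0x23→b8/s0 VC-HIT; vc=[4]
#6 0x11→b4/s0 VC-HIT; vc=[8]
#7 0x11→b4/s0 L1-HIT; vc=[8]
#8 0x12→b4/s0 L1-HIT; vc=[8]
#9 0x23→b8/s0 VC-HIT; vc=[4]
#10 0x13→b4/s0 VC-HIT; vc=[8]

MISSES = 2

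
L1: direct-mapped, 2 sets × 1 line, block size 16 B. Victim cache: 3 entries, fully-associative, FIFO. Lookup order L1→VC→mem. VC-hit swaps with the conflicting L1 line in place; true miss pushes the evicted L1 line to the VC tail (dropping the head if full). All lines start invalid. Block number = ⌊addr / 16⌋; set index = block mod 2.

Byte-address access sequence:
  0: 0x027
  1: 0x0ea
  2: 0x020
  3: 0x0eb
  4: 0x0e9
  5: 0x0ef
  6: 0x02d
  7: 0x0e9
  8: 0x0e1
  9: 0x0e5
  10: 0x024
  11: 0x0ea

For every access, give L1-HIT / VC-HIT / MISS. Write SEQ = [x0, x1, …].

  [0] addr=0x27 blk=2 s=0: MISS | VC []
  [1] addr=0xea blk=14 s=0: MISS | VC [2]
  [2] addr=0x20 blk=2 s=0: VC-HIT | VC [14]
  [3] addr=0xeb blk=14 s=0: VC-HIT | VC [2]
  [4] addr=0xe9 blk=14 s=0: L1-HIT | VC [2]
  [5] addr=0xef blk=14 s=0: L1-HIT | VC [2]
  [6] addr=0x2d blk=2 s=0: VC-HIT | VC [14]
  [7] addr=0xe9 blk=14 s=0: VC-HIT | VC [2]
  [8] addr=0xe1 blk=14 s=0: L1-HIT | VC [2]
  [9] addr=0xe5 blk=14 s=0: L1-HIT | VC [2]
  [10] addr=0x24 blk=2 s=0: VC-HIT | VC [14]
  [11] addr=0xea blk=14 s=0: VC-HIT | VC [2]

SEQ = [MISS, MISS, VC-HIT, VC-HIT, L1-HIT, L1-HIT, VC-HIT, VC-HIT, L1-HIT, L1-HIT, VC-HIT, VC-HIT]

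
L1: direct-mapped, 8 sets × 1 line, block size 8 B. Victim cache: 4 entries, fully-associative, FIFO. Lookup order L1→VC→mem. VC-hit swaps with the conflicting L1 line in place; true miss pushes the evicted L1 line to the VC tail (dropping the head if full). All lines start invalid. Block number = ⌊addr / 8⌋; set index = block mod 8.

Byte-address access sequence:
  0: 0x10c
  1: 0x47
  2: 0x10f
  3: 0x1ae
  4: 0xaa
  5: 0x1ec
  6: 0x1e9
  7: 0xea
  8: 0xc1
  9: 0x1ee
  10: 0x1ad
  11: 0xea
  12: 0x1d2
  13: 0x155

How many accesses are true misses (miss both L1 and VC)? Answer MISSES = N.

  [0] addr=0x10c blk=33 s=1: MISS | VC []
  [1] addr=0x47 blk=8 s=0: MISS | VC []
  [2] addr=0x10f blk=33 s=1: L1-HIT | VC []
  [3] addr=0x1ae blk=53 s=5: MISS | VC []
  [4] addr=0xaa blk=21 s=5: MISS | VC [53]
  [5] addr=0x1ec blk=61 s=5: MISS | VC [53, 21]
  [6] addr=0x1e9 blk=61 s=5: L1-HIT | VC [53, 21]
  [7] addr=0xea blk=29 s=5: MISS | VC [53, 21, 61]
  [8] addr=0xc1 blk=24 s=0: MISS | VC [53, 21, 61, 8]
  [9] addr=0x1ee blk=61 s=5: VC-HIT | VC [53, 21, 29, 8]
  [10] addr=0x1ad blk=53 s=5: VC-HIT | VC [61, 21, 29, 8]
  [11] addr=0xea blk=29 s=5: VC-HIT | VC [61, 21, 53, 8]
  [12] addr=0x1d2 blk=58 s=2: MISS | VC [61, 21, 53, 8]
  [13] addr=0x155 blk=42 s=2: MISS | VC [21, 53, 8, 58]

MISSES = 9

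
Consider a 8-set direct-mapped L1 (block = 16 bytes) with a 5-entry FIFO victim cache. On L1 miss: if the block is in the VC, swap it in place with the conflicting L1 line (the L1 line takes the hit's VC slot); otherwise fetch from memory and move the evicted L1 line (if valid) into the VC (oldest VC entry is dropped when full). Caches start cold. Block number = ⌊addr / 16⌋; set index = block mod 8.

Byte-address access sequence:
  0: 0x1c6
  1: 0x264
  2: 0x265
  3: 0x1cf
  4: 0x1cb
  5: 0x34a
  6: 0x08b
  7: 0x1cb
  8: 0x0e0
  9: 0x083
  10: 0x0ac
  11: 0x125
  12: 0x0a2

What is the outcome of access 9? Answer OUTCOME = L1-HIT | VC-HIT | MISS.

OUTCOME = L1-HIT

  [0] addr=0x1c6 blk=28 s=4: MISS | VC []
  [1] addr=0x264 blk=38 s=6: MISS | VC []
  [2] addr=0x265 blk=38 s=6: L1-HIT | VC []
  [3] addr=0x1cf blk=28 s=4: L1-HIT | VC []
  [4] addr=0x1cb blk=28 s=4: L1-HIT | VC []
  [5] addr=0x34a blk=52 s=4: MISS | VC [28]
  [6] addr=0x8b blk=8 s=0: MISS | VC [28]
  [7] addr=0x1cb blk=28 s=4: VC-HIT | VC [52]
  [8] addr=0xe0 blk=14 s=6: MISS | VC [52, 38]
  [9] addr=0x83 blk=8 s=0: L1-HIT | VC [52, 38]
  [10] addr=0xac blk=10 s=2: MISS | VC [52, 38]
  [11] addr=0x125 blk=18 s=2: MISS | VC [52, 38, 10]
  [12] addr=0xa2 blk=10 s=2: VC-HIT | VC [52, 38, 18]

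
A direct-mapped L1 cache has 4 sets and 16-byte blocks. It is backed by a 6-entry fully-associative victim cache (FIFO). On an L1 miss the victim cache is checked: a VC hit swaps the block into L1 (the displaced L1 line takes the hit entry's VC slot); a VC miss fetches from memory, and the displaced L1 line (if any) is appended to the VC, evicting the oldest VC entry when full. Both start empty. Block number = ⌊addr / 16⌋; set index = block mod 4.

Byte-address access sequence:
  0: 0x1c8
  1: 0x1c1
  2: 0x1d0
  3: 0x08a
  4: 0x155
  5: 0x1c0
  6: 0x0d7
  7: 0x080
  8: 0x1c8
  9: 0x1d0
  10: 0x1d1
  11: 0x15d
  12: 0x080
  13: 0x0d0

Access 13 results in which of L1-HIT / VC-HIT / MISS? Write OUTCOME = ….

0: 0x1c8 (blk 28, set 0) → MISS  vc=[]
1: 0x1c1 (blk 28, set 0) → L1-HIT  vc=[]
2: 0x1d0 (blk 29, set 1) → MISS  vc=[]
3: 0x8a (blk 8, set 0) → MISS  vc=[28]
4: 0x155 (blk 21, set 1) → MISS  vc=[28, 29]
5: 0x1c0 (blk 28, set 0) → VC-HIT  vc=[8, 29]
6: 0xd7 (blk 13, set 1) → MISS  vc=[8, 29, 21]
7: 0x80 (blk 8, set 0) → VC-HIT  vc=[28, 29, 21]
8: 0x1c8 (blk 28, set 0) → VC-HIT  vc=[8, 29, 21]
9: 0x1d0 (blk 29, set 1) → VC-HIT  vc=[8, 13, 21]
10: 0x1d1 (blk 29, set 1) → L1-HIT  vc=[8, 13, 21]
11: 0x15d (blk 21, set 1) → VC-HIT  vc=[8, 13, 29]
12: 0x80 (blk 8, set 0) → VC-HIT  vc=[28, 13, 29]
13: 0xd0 (blk 13, set 1) → VC-HIT  vc=[28, 21, 29]

OUTCOME = VC-HIT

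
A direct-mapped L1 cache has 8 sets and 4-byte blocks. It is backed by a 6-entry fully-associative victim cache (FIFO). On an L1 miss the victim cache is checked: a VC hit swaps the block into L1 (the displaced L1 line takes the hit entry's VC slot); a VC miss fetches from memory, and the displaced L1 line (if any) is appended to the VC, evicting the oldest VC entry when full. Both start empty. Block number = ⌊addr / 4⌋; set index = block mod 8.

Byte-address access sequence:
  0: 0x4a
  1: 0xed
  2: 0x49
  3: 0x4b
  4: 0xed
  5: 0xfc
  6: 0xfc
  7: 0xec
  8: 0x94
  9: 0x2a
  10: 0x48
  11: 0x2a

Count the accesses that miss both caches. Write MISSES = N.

0: 0x4a (blk 18, set 2) → MISS  vc=[]
1: 0xed (blk 59, set 3) → MISS  vc=[]
2: 0x49 (blk 18, set 2) → L1-HIT  vc=[]
3: 0x4b (blk 18, set 2) → L1-HIT  vc=[]
4: 0xed (blk 59, set 3) → L1-HIT  vc=[]
5: 0xfc (blk 63, set 7) → MISS  vc=[]
6: 0xfc (blk 63, set 7) → L1-HIT  vc=[]
7: 0xec (blk 59, set 3) → L1-HIT  vc=[]
8: 0x94 (blk 37, set 5) → MISS  vc=[]
9: 0x2a (blk 10, set 2) → MISS  vc=[18]
10: 0x48 (blk 18, set 2) → VC-HIT  vc=[10]
11: 0x2a (blk 10, set 2) → VC-HIT  vc=[18]

MISSES = 5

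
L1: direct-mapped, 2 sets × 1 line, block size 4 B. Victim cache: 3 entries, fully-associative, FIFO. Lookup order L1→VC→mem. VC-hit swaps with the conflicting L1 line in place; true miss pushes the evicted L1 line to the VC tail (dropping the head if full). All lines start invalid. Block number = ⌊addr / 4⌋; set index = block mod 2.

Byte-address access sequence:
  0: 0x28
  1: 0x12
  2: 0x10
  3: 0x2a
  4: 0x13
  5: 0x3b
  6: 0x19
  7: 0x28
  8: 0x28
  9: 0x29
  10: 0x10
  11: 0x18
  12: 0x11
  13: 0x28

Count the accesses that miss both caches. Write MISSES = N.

  [0] addr=0x28 blk=10 s=0: MISS | VC []
  [1] addr=0x12 blk=4 s=0: MISS | VC [10]
  [2] addr=0x10 blk=4 s=0: L1-HIT | VC [10]
  [3] addr=0x2a blk=10 s=0: VC-HIT | VC [4]
  [4] addr=0x13 blk=4 s=0: VC-HIT | VC [10]
  [5] addr=0x3b blk=14 s=0: MISS | VC [10, 4]
  [6] addr=0x19 blk=6 s=0: MISS | VC [10, 4, 14]
  [7] addr=0x28 blk=10 s=0: VC-HIT | VC [6, 4, 14]
  [8] addr=0x28 blk=10 s=0: L1-HIT | VC [6, 4, 14]
  [9] addr=0x29 blk=10 s=0: L1-HIT | VC [6, 4, 14]
  [10] addr=0x10 blk=4 s=0: VC-HIT | VC [6, 10, 14]
  [11] addr=0x18 blk=6 s=0: VC-HIT | VC [4, 10, 14]
  [12] addr=0x11 blk=4 s=0: VC-HIT | VC [6, 10, 14]
  [13] addr=0x28 blk=10 s=0: VC-HIT | VC [6, 4, 14]

MISSES = 4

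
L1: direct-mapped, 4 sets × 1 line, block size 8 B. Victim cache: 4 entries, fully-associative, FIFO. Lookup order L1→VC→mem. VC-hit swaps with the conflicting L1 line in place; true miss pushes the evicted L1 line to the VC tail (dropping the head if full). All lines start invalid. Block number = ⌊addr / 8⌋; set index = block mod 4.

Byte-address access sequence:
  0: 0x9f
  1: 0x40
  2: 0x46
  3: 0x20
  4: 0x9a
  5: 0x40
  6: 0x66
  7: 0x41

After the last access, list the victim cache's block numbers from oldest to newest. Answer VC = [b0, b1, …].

#0 0x9f→b19/s3 MISS; vc=[]
#1 0x40→b8/s0 MISS; vc=[]
#2 0x46→b8/s0 L1-HIT; vc=[]
#3 0x20→b4/s0 MISS; vc=[8]
#4 0x9a→b19/s3 L1-HIT; vc=[8]
#5 0x40→b8/s0 VC-HIT; vc=[4]
#6 0x66→b12/s0 MISS; vc=[4,8]
#7 0x41→b8/s0 VC-HIT; vc=[4,12]

VC = [4, 12]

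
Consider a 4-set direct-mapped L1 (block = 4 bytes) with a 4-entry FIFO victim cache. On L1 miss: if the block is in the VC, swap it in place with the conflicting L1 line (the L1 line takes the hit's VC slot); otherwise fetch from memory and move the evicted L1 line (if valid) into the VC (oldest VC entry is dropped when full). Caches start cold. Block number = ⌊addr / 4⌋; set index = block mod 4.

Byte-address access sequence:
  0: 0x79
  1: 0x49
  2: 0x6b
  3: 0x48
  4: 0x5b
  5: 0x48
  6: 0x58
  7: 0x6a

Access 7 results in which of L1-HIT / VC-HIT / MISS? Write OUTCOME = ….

OUTCOME = VC-HIT

#0 0x79→b30/s2 MISS; vc=[]
#1 0x49→b18/s2 MISS; vc=[30]
#2 0x6b→b26/s2 MISS; vc=[30,18]
#3 0x48→b18/s2 VC-HIT; vc=[30,26]
#4 0x5b→b22/s2 MISS; vc=[30,26,18]
#5 0x48→b18/s2 VC-HIT; vc=[30,26,22]
#6 0x58→b22/s2 VC-HIT; vc=[30,26,18]
#7 0x6a→b26/s2 VC-HIT; vc=[30,22,18]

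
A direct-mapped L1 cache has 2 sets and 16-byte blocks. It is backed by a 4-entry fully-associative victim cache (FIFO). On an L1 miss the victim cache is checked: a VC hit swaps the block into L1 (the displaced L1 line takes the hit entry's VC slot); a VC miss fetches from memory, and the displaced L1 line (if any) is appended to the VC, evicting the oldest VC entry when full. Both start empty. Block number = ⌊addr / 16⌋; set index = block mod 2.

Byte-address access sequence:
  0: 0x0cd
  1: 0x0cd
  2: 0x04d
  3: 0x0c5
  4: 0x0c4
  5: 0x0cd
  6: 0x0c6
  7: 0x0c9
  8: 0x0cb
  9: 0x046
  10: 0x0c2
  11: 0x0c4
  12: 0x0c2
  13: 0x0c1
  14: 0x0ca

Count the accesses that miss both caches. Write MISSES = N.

  [0] addr=0xcd blk=12 s=0: MISS | VC []
  [1] addr=0xcd blk=12 s=0: L1-HIT | VC []
  [2] addr=0x4d blk=4 s=0: MISS | VC [12]
  [3] addr=0xc5 blk=12 s=0: VC-HIT | VC [4]
  [4] addr=0xc4 blk=12 s=0: L1-HIT | VC [4]
  [5] addr=0xcd blk=12 s=0: L1-HIT | VC [4]
  [6] addr=0xc6 blk=12 s=0: L1-HIT | VC [4]
  [7] addr=0xc9 blk=12 s=0: L1-HIT | VC [4]
  [8] addr=0xcb blk=12 s=0: L1-HIT | VC [4]
  [9] addr=0x46 blk=4 s=0: VC-HIT | VC [12]
  [10] addr=0xc2 blk=12 s=0: VC-HIT | VC [4]
  [11] addr=0xc4 blk=12 s=0: L1-HIT | VC [4]
  [12] addr=0xc2 blk=12 s=0: L1-HIT | VC [4]
  [13] addr=0xc1 blk=12 s=0: L1-HIT | VC [4]
  [14] addr=0xca blk=12 s=0: L1-HIT | VC [4]

MISSES = 2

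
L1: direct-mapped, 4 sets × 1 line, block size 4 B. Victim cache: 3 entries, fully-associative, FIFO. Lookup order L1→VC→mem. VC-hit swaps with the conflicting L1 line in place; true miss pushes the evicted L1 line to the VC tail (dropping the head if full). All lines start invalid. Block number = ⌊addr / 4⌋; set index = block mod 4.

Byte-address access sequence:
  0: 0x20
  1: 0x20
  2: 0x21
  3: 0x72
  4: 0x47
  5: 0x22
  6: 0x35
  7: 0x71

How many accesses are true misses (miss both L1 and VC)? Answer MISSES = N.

MISSES = 4

  [0] addr=0x20 blk=8 s=0: MISS | VC []
  [1] addr=0x20 blk=8 s=0: L1-HIT | VC []
  [2] addr=0x21 blk=8 s=0: L1-HIT | VC []
  [3] addr=0x72 blk=28 s=0: MISS | VC [8]
  [4] addr=0x47 blk=17 s=1: MISS | VC [8]
  [5] addr=0x22 blk=8 s=0: VC-HIT | VC [28]
  [6] addr=0x35 blk=13 s=1: MISS | VC [28, 17]
  [7] addr=0x71 blk=28 s=0: VC-HIT | VC [8, 17]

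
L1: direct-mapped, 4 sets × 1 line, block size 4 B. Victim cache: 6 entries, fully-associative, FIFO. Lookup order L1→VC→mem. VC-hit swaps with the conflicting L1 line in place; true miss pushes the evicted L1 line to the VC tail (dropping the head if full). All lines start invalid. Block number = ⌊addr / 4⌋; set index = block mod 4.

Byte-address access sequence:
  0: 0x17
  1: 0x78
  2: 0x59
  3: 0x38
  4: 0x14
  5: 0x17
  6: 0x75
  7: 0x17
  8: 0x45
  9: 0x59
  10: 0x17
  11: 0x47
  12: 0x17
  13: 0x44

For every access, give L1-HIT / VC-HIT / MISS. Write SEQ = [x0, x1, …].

0: 0x17 (blk 5, set 1) → MISS  vc=[]
1: 0x78 (blk 30, set 2) → MISS  vc=[]
2: 0x59 (blk 22, set 2) → MISS  vc=[30]
3: 0x38 (blk 14, set 2) → MISS  vc=[30, 22]
4: 0x14 (blk 5, set 1) → L1-HIT  vc=[30, 22]
5: 0x17 (blk 5, set 1) → L1-HIT  vc=[30, 22]
6: 0x75 (blk 29, set 1) → MISS  vc=[30, 22, 5]
7: 0x17 (blk 5, set 1) → VC-HIT  vc=[30, 22, 29]
8: 0x45 (blk 17, set 1) → MISS  vc=[30, 22, 29, 5]
9: 0x59 (blk 22, set 2) → VC-HIT  vc=[30, 14, 29, 5]
10: 0x17 (blk 5, set 1) → VC-HIT  vc=[30, 14, 29, 17]
11: 0x47 (blk 17, set 1) → VC-HIT  vc=[30, 14, 29, 5]
12: 0x17 (blk 5, set 1) → VC-HIT  vc=[30, 14, 29, 17]
13: 0x44 (blk 17, set 1) → VC-HIT  vc=[30, 14, 29, 5]

SEQ = [MISS, MISS, MISS, MISS, L1-HIT, L1-HIT, MISS, VC-HIT, MISS, VC-HIT, VC-HIT, VC-HIT, VC-HIT, VC-HIT]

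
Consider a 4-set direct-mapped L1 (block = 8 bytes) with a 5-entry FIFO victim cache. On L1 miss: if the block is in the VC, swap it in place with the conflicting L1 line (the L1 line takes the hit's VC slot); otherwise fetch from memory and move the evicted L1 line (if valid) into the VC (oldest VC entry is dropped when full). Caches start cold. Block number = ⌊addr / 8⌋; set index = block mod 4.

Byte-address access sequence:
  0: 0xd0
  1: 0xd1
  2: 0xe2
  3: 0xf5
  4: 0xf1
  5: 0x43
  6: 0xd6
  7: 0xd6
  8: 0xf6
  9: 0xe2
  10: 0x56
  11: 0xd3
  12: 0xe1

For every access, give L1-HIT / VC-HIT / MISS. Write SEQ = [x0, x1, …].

  [0] addr=0xd0 blk=26 s=2: MISS | VC []
  [1] addr=0xd1 blk=26 s=2: L1-HIT | VC []
  [2] addr=0xe2 blk=28 s=0: MISS | VC []
  [3] addr=0xf5 blk=30 s=2: MISS | VC [26]
  [4] addr=0xf1 blk=30 s=2: L1-HIT | VC [26]
  [5] addr=0x43 blk=8 s=0: MISS | VC [26, 28]
  [6] addr=0xd6 blk=26 s=2: VC-HIT | VC [30, 28]
  [7] addr=0xd6 blk=26 s=2: L1-HIT | VC [30, 28]
  [8] addr=0xf6 blk=30 s=2: VC-HIT | VC [26, 28]
  [9] addr=0xe2 blk=28 s=0: VC-HIT | VC [26, 8]
  [10] addr=0x56 blk=10 s=2: MISS | VC [26, 8, 30]
  [11] addr=0xd3 blk=26 s=2: VC-HIT | VC [10, 8, 30]
  [12] addr=0xe1 blk=28 s=0: L1-HIT | VC [10, 8, 30]

SEQ = [MISS, L1-HIT, MISS, MISS, L1-HIT, MISS, VC-HIT, L1-HIT, VC-HIT, VC-HIT, MISS, VC-HIT, L1-HIT]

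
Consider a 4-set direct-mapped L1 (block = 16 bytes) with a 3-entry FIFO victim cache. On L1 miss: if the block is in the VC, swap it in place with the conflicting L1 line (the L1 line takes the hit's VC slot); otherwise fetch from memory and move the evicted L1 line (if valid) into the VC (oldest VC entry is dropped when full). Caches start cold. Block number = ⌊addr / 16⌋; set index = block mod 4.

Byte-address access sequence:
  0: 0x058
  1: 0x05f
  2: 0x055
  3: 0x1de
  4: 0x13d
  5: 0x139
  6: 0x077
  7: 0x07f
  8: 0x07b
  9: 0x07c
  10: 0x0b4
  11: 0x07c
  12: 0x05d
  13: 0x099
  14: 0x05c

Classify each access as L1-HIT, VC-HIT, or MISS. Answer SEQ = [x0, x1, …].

  [0] addr=0x58 blk=5 s=1: MISS | VC []
  [1] addr=0x5f blk=5 s=1: L1-HIT | VC []
  [2] addr=0x55 blk=5 s=1: L1-HIT | VC []
  [3] addr=0x1de blk=29 s=1: MISS | VC [5]
  [4] addr=0x13d blk=19 s=3: MISS | VC [5]
  [5] addr=0x139 blk=19 s=3: L1-HIT | VC [5]
  [6] addr=0x77 blk=7 s=3: MISS | VC [5, 19]
  [7] addr=0x7f blk=7 s=3: L1-HIT | VC [5, 19]
  [8] addr=0x7b blk=7 s=3: L1-HIT | VC [5, 19]
  [9] addr=0x7c blk=7 s=3: L1-HIT | VC [5, 19]
  [10] addr=0xb4 blk=11 s=3: MISS | VC [5, 19, 7]
  [11] addr=0x7c blk=7 s=3: VC-HIT | VC [5, 19, 11]
  [12] addr=0x5d blk=5 s=1: VC-HIT | VC [29, 19, 11]
  [13] addr=0x99 blk=9 s=1: MISS | VC [19, 11, 5]
  [14] addr=0x5c blk=5 s=1: VC-HIT | VC [19, 11, 9]

SEQ = [MISS, L1-HIT, L1-HIT, MISS, MISS, L1-HIT, MISS, L1-HIT, L1-HIT, L1-HIT, MISS, VC-HIT, VC-HIT, MISS, VC-HIT]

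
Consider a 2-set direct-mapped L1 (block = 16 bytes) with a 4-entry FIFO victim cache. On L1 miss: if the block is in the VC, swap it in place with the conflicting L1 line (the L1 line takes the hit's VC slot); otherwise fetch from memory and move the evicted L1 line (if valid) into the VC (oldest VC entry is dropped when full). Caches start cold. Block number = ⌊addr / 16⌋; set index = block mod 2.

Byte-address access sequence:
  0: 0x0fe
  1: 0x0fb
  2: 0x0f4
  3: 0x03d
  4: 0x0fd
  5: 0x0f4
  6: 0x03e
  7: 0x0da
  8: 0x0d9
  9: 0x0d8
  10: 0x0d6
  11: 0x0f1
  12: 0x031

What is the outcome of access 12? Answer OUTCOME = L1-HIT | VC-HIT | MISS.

  [0] addr=0xfe blk=15 s=1: MISS | VC []
  [1] addr=0xfb blk=15 s=1: L1-HIT | VC []
  [2] addr=0xf4 blk=15 s=1: L1-HIT | VC []
  [3] addr=0x3d blk=3 s=1: MISS | VC [15]
  [4] addr=0xfd blk=15 s=1: VC-HIT | VC [3]
  [5] addr=0xf4 blk=15 s=1: L1-HIT | VC [3]
  [6] addr=0x3e blk=3 s=1: VC-HIT | VC [15]
  [7] addr=0xda blk=13 s=1: MISS | VC [15, 3]
  [8] addr=0xd9 blk=13 s=1: L1-HIT | VC [15, 3]
  [9] addr=0xd8 blk=13 s=1: L1-HIT | VC [15, 3]
  [10] addr=0xd6 blk=13 s=1: L1-HIT | VC [15, 3]
  [11] addr=0xf1 blk=15 s=1: VC-HIT | VC [13, 3]
  [12] addr=0x31 blk=3 s=1: VC-HIT | VC [13, 15]

OUTCOME = VC-HIT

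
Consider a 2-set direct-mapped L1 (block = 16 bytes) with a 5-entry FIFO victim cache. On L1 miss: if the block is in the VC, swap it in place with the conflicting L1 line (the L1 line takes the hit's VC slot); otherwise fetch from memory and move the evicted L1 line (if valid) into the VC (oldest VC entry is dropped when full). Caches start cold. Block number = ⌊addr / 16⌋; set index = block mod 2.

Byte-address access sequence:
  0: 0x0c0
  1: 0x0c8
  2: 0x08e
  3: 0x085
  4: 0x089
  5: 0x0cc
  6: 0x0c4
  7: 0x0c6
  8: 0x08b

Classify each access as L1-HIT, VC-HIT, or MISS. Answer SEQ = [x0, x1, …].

SEQ = [MISS, L1-HIT, MISS, L1-HIT, L1-HIT, VC-HIT, L1-HIT, L1-HIT, VC-HIT]

0: 0xc0 (blk 12, set 0) → MISS  vc=[]
1: 0xc8 (blk 12, set 0) → L1-HIT  vc=[]
2: 0x8e (blk 8, set 0) → MISS  vc=[12]
3: 0x85 (blk 8, set 0) → L1-HIT  vc=[12]
4: 0x89 (blk 8, set 0) → L1-HIT  vc=[12]
5: 0xcc (blk 12, set 0) → VC-HIT  vc=[8]
6: 0xc4 (blk 12, set 0) → L1-HIT  vc=[8]
7: 0xc6 (blk 12, set 0) → L1-HIT  vc=[8]
8: 0x8b (blk 8, set 0) → VC-HIT  vc=[12]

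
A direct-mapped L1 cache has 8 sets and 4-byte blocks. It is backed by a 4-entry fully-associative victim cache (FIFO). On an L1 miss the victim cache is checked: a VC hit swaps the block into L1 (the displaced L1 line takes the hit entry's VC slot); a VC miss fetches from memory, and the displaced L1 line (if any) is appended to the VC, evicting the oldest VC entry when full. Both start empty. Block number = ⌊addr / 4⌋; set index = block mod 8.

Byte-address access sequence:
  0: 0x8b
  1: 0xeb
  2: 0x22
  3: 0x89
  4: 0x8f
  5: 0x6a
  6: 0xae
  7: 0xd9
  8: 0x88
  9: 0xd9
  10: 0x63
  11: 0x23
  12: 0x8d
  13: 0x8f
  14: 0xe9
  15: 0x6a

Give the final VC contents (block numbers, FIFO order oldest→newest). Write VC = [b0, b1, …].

0: 0x8b (blk 34, set 2) → MISS  vc=[]
1: 0xeb (blk 58, set 2) → MISS  vc=[34]
2: 0x22 (blk 8, set 0) → MISS  vc=[34]
3: 0x89 (blk 34, set 2) → VC-HIT  vc=[58]
4: 0x8f (blk 35, set 3) → MISS  vc=[58]
5: 0x6a (blk 26, set 2) → MISS  vc=[58, 34]
6: 0xae (blk 43, set 3) → MISS  vc=[58, 34, 35]
7: 0xd9 (blk 54, set 6) → MISS  vc=[58, 34, 35]
8: 0x88 (blk 34, set 2) → VC-HIT  vc=[58, 26, 35]
9: 0xd9 (blk 54, set 6) → L1-HIT  vc=[58, 26, 35]
10: 0x63 (blk 24, set 0) → MISS  vc=[58, 26, 35, 8]
11: 0x23 (blk 8, set 0) → VC-HIT  vc=[58, 26, 35, 24]
12: 0x8d (blk 35, set 3) → VC-HIT  vc=[58, 26, 43, 24]
13: 0x8f (blk 35, set 3) → L1-HIT  vc=[58, 26, 43, 24]
14: 0xe9 (blk 58, set 2) → VC-HIT  vc=[34, 26, 43, 24]
15: 0x6a (blk 26, set 2) → VC-HIT  vc=[34, 58, 43, 24]

VC = [34, 58, 43, 24]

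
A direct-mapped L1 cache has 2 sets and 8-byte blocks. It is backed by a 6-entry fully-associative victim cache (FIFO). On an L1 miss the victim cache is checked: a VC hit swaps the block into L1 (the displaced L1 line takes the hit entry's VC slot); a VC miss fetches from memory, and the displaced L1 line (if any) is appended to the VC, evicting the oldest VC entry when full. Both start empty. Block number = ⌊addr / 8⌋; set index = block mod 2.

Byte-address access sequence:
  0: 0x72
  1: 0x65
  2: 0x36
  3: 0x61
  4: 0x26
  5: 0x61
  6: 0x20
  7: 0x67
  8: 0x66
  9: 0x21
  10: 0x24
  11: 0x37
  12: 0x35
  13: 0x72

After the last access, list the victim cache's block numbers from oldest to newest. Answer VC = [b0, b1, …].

VC = [6, 4, 12]

0: 0x72 (blk 14, set 0) → MISS  vc=[]
1: 0x65 (blk 12, set 0) → MISS  vc=[14]
2: 0x36 (blk 6, set 0) → MISS  vc=[14, 12]
3: 0x61 (blk 12, set 0) → VC-HIT  vc=[14, 6]
4: 0x26 (blk 4, set 0) → MISS  vc=[14, 6, 12]
5: 0x61 (blk 12, set 0) → VC-HIT  vc=[14, 6, 4]
6: 0x20 (blk 4, set 0) → VC-HIT  vc=[14, 6, 12]
7: 0x67 (blk 12, set 0) → VC-HIT  vc=[14, 6, 4]
8: 0x66 (blk 12, set 0) → L1-HIT  vc=[14, 6, 4]
9: 0x21 (blk 4, set 0) → VC-HIT  vc=[14, 6, 12]
10: 0x24 (blk 4, set 0) → L1-HIT  vc=[14, 6, 12]
11: 0x37 (blk 6, set 0) → VC-HIT  vc=[14, 4, 12]
12: 0x35 (blk 6, set 0) → L1-HIT  vc=[14, 4, 12]
13: 0x72 (blk 14, set 0) → VC-HIT  vc=[6, 4, 12]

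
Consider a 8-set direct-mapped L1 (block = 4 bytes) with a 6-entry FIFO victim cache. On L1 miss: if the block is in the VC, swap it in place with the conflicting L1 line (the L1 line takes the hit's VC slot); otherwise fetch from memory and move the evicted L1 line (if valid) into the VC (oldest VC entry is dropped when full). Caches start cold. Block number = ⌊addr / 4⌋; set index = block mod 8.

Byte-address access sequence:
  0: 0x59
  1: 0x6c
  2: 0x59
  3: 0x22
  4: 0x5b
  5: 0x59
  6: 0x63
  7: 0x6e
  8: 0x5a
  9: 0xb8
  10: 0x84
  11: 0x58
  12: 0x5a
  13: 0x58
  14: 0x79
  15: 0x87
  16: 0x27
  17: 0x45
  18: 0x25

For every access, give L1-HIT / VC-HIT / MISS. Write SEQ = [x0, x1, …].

SEQ = [MISS, MISS, L1-HIT, MISS, L1-HIT, L1-HIT, MISS, L1-HIT, L1-HIT, MISS, MISS, VC-HIT, L1-HIT, L1-HIT, MISS, L1-HIT, MISS, MISS, VC-HIT]

#0 0x59→b22/s6 MISS; vc=[]
#1 0x6c→b27/s3 MISS; vc=[]
#2 0x59→b22/s6 L1-HIT; vc=[]
#3 0x22→b8/s0 MISS; vc=[]
#4 0x5b→b22/s6 L1-HIT; vc=[]
#5 0x59→b22/s6 L1-HIT; vc=[]
#6 0x63→b24/s0 MISS; vc=[8]
#7 0x6e→b27/s3 L1-HIT; vc=[8]
#8 0x5a→b22/s6 L1-HIT; vc=[8]
#9 0xb8→b46/s6 MISS; vc=[8,22]
#10 0x84→b33/s1 MISS; vc=[8,22]
#11 0x58→b22/s6 VC-HIT; vc=[8,46]
#12 0x5a→b22/s6 L1-HIT; vc=[8,46]
#13 0x58→b22/s6 L1-HIT; vc=[8,46]
#14 0x79→b30/s6 MISS; vc=[8,46,22]
#15 0x87→b33/s1 L1-HIT; vc=[8,46,22]
#16 0x27→b9/s1 MISS; vc=[8,46,22,33]
#17 0x45→b17/s1 MISS; vc=[8,46,22,33,9]
#18 0x25→b9/s1 VC-HIT; vc=[8,46,22,33,17]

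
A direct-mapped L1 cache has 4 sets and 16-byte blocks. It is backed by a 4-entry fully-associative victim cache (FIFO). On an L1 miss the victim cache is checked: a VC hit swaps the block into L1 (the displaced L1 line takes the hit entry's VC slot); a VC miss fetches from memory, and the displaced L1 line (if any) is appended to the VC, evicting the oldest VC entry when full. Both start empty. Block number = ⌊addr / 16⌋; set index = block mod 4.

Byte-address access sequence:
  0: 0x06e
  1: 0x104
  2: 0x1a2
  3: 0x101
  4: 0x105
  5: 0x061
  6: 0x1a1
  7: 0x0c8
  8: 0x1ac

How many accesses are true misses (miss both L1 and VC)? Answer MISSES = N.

#0 0x6e→b6/s2 MISS; vc=[]
#1 0x104→b16/s0 MISS; vc=[]
#2 0x1a2→b26/s2 MISS; vc=[6]
#3 0x101→b16/s0 L1-HIT; vc=[6]
#4 0x105→b16/s0 L1-HIT; vc=[6]
#5 0x61→b6/s2 VC-HIT; vc=[26]
#6 0x1a1→b26/s2 VC-HIT; vc=[6]
#7 0xc8→b12/s0 MISS; vc=[6,16]
#8 0x1ac→b26/s2 L1-HIT; vc=[6,16]

MISSES = 4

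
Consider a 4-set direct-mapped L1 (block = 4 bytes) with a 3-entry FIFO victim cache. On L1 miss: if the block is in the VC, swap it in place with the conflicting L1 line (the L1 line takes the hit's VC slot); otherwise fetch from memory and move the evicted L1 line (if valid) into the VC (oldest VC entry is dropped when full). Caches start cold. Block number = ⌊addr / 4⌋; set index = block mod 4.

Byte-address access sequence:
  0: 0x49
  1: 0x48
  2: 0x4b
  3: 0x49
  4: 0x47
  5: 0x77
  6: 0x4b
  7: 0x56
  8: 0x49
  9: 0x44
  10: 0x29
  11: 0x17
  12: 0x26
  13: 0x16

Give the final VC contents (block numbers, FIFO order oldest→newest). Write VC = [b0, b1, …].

0: 0x49 (blk 18, set 2) → MISS  vc=[]
1: 0x48 (blk 18, set 2) → L1-HIT  vc=[]
2: 0x4b (blk 18, set 2) → L1-HIT  vc=[]
3: 0x49 (blk 18, set 2) → L1-HIT  vc=[]
4: 0x47 (blk 17, set 1) → MISS  vc=[]
5: 0x77 (blk 29, set 1) → MISS  vc=[17]
6: 0x4b (blk 18, set 2) → L1-HIT  vc=[17]
7: 0x56 (blk 21, set 1) → MISS  vc=[17, 29]
8: 0x49 (blk 18, set 2) → L1-HIT  vc=[17, 29]
9: 0x44 (blk 17, set 1) → VC-HIT  vc=[21, 29]
10: 0x29 (blk 10, set 2) → MISS  vc=[21, 29, 18]
11: 0x17 (blk 5, set 1) → MISS  vc=[29, 18, 17]
12: 0x26 (blk 9, set 1) → MISS  vc=[18, 17, 5]
13: 0x16 (blk 5, set 1) → VC-HIT  vc=[18, 17, 9]

VC = [18, 17, 9]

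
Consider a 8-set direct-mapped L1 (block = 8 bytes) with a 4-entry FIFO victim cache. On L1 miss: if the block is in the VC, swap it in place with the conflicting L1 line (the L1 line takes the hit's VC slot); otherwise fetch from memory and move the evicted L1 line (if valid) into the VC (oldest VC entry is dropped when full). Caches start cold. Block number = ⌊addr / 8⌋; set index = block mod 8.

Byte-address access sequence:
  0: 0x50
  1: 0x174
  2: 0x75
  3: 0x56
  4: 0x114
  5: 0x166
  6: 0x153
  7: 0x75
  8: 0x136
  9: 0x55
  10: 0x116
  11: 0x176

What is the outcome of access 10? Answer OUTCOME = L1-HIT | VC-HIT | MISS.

0: 0x50 (blk 10, set 2) → MISS  vc=[]
1: 0x174 (blk 46, set 6) → MISS  vc=[]
2: 0x75 (blk 14, set 6) → MISS  vc=[46]
3: 0x56 (blk 10, set 2) → L1-HIT  vc=[46]
4: 0x114 (blk 34, set 2) → MISS  vc=[46, 10]
5: 0x166 (blk 44, set 4) → MISS  vc=[46, 10]
6: 0x153 (blk 42, set 2) → MISS  vc=[46, 10, 34]
7: 0x75 (blk 14, set 6) → L1-HIT  vc=[46, 10, 34]
8: 0x136 (blk 38, set 6) → MISS  vc=[46, 10, 34, 14]
9: 0x55 (blk 10, set 2) → VC-HIT  vc=[46, 42, 34, 14]
10: 0x116 (blk 34, set 2) → VC-HIT  vc=[46, 42, 10, 14]
11: 0x176 (blk 46, set 6) → VC-HIT  vc=[38, 42, 10, 14]

OUTCOME = VC-HIT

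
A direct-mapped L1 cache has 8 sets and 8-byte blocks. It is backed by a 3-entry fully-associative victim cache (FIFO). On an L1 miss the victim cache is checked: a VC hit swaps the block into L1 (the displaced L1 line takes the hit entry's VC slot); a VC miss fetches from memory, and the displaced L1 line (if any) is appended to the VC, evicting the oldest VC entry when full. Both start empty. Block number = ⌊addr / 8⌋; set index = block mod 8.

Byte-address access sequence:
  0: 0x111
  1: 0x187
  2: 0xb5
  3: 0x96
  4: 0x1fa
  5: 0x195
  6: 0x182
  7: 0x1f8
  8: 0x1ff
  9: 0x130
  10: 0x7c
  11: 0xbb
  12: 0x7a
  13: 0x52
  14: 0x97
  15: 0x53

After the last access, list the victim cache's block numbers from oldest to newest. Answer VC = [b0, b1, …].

0: 0x111 (blk 34, set 2) → MISS  vc=[]
1: 0x187 (blk 48, set 0) → MISS  vc=[]
2: 0xb5 (blk 22, set 6) → MISS  vc=[]
3: 0x96 (blk 18, set 2) → MISS  vc=[34]
4: 0x1fa (blk 63, set 7) → MISS  vc=[34]
5: 0x195 (blk 50, set 2) → MISS  vc=[34, 18]
6: 0x182 (blk 48, set 0) → L1-HIT  vc=[34, 18]
7: 0x1f8 (blk 63, set 7) → L1-HIT  vc=[34, 18]
8: 0x1ff (blk 63, set 7) → L1-HIT  vc=[34, 18]
9: 0x130 (blk 38, set 6) → MISS  vc=[34, 18, 22]
10: 0x7c (blk 15, set 7) → MISS  vc=[18, 22, 63]
11: 0xbb (blk 23, set 7) → MISS  vc=[22, 63, 15]
12: 0x7a (blk 15, set 7) → VC-HIT  vc=[22, 63, 23]
13: 0x52 (blk 10, set 2) → MISS  vc=[63, 23, 50]
14: 0x97 (blk 18, set 2) → MISS  vc=[23, 50, 10]
15: 0x53 (blk 10, set 2) → VC-HIT  vc=[23, 50, 18]

VC = [23, 50, 18]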